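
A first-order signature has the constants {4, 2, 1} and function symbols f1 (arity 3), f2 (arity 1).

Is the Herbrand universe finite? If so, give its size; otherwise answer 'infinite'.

The signature has at least one function symbol (f1, arity 3) and at least one constant (4).
Iterating f1 gives infinitely many distinct ground terms: 4, f1(4, 4, 4), f1(f1(4, 4, 4), f1(4, 4, 4), f1(4, 4, 4)), ...
So the Herbrand universe is infinite.

infinite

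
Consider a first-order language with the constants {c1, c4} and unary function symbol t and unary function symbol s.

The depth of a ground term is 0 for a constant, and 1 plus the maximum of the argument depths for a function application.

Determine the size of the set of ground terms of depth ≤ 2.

Count level by level. With function symbols t/1, s/1, the terms of depth ≤ k are the 2 constants together with each function applied to depth-≤(k−1) tuples, so N_k = 2 + N_{k-1} + N_{k-1}.
N_0 = 2
N_1 = 2 + 2 + 2 = 6
N_2 = 2 + 6 + 6 = 14

14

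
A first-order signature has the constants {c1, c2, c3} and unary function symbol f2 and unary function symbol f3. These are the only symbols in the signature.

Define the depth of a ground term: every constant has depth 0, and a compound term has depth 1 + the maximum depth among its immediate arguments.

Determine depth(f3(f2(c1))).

2

depth(f2(c1)) = 1 + depth(c1) = 1 + 0 = 1
depth(f3(f2(c1))) = 1 + depth(f2(c1)) = 1 + 1 = 2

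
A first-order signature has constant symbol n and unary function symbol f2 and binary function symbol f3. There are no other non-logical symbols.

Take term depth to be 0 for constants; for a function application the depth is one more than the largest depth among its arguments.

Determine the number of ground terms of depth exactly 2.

Write N_k for the number of ground terms of depth ≤ k. A term of depth ≤ k is either a constant or a function symbol applied to arguments of depth ≤ k−1, so N_k = 1 + N_{k-1} + N_{k-1}^2.
N_0 = 1
N_1 = 1 + 1 + 1^2 = 3
N_2 = 1 + 3 + 3^2 = 13
Terms of depth exactly 2: N_2 − N_1 = 13 − 3 = 10.

10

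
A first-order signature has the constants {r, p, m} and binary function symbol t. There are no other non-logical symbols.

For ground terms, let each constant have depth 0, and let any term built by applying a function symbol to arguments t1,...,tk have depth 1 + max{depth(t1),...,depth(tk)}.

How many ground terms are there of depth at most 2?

Write N_k for the number of ground terms of depth ≤ k. A term of depth ≤ k is either a constant or a function symbol applied to arguments of depth ≤ k−1, so N_k = 3 + N_{k-1}^2.
N_0 = 3
N_1 = 3 + 3^2 = 12
N_2 = 3 + 12^2 = 147

147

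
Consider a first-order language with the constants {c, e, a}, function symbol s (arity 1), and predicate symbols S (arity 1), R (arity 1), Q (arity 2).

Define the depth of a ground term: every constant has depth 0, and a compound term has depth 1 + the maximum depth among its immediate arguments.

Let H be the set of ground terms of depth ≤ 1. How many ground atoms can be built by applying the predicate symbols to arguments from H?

48

First count ground terms of depth ≤ 1.
If N_k denotes the number of depth-≤k ground terms, the 3 constants give N_0 = 3, and each function symbol of arity r contributes N_{k-1}^r new terms at level k: N_k = 3 + N_{k-1}.
N_0 = 3
N_1 = 3 + 3 = 6
So |H| = 6.
For each predicate symbol, the number of ground atoms is |H| raised to its arity; summing:
  S: 6;  R: 6;  Q: 6^2 = 36
Total ground atoms: 6 + 6 + 36 = 48.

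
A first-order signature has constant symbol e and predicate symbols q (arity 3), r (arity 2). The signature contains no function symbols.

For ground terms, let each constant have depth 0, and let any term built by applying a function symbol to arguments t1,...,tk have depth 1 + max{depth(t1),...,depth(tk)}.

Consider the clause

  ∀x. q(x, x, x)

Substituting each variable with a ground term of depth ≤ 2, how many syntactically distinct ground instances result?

1

Ground terms of depth ≤ 2:
  With no function symbols every ground term is a constant, so there is exactly 1 ground term at every depth bound.
  N_0 = 1
  N_1 = 1
  N_2 = 1
  Explicitly: e.
So there is exactly 1 ground term available for substitution.
There is 1 variable to instantiate (x),  occurring in at least one literal, so different choices give different ground instances.
Number of ground instances = 1.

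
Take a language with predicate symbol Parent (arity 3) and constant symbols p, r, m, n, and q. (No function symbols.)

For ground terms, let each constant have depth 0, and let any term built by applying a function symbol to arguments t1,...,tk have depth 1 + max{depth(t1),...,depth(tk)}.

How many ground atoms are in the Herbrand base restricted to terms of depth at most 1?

125

First count ground terms of depth ≤ 1.
With no function symbols every ground term is a constant, so there are exactly 5 ground terms at every depth bound.
N_0 = 5
N_1 = 5
Explicitly: p, r, m, n, q.
So |H| = 5.
Each predicate of arity r yields |H|^r ground atoms (one per choice of an r-tuple from H):
  Parent: 5^3 = 125
Total ground atoms: 125.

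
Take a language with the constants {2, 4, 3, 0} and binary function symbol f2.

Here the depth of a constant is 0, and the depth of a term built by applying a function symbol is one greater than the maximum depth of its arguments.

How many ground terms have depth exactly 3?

162816

Count level by level. With function symbols f2/2, the terms of depth ≤ k are the 4 constants together with each function applied to depth-≤(k−1) tuples, so N_k = 4 + N_{k-1}^2.
N_0 = 4
N_1 = 4 + 4^2 = 20
N_2 = 4 + 20^2 = 404
N_3 = 4 + 404^2 = 163220
Terms of depth exactly 3: N_3 − N_2 = 163220 − 404 = 162816.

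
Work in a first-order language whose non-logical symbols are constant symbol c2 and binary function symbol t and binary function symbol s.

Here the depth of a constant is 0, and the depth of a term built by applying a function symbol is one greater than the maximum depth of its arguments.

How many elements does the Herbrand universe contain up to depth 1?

3

Let N_k count ground terms of depth at most k. Each non-constant term of depth ≤ k is some function symbol applied to depth-≤(k−1) arguments, giving N_k = 1 + N_{k-1}^2 + N_{k-1}^2.
N_0 = 1
N_1 = 1 + 1^2 + 1^2 = 3
Explicitly: c2, t(c2, c2), s(c2, c2).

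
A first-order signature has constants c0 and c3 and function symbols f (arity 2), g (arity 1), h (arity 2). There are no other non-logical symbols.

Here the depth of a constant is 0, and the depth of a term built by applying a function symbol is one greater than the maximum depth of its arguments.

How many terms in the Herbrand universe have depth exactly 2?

290

If N_k denotes the number of depth-≤k ground terms, the 2 constants give N_0 = 2, and each function symbol of arity r contributes N_{k-1}^r new terms at level k: N_k = 2 + N_{k-1}^2 + N_{k-1} + N_{k-1}^2.
N_0 = 2
N_1 = 2 + 2^2 + 2 + 2^2 = 12
N_2 = 2 + 12^2 + 12 + 12^2 = 302
Terms of depth exactly 2: N_2 − N_1 = 302 − 12 = 290.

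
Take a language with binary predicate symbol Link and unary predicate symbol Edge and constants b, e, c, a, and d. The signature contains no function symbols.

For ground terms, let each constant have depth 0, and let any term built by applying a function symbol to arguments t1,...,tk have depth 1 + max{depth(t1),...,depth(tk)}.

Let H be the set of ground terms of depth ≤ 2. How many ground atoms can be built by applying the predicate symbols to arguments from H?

30

First count ground terms of depth ≤ 2.
With no function symbols every ground term is a constant, so there are exactly 5 ground terms at every depth bound.
N_0 = 5
N_1 = 5
N_2 = 5
So |H| = 5.
Ground atoms are formed by filling each argument slot of a predicate with a term from H, so an r-ary predicate gives |H|^r atoms:
  Link: 5^2 = 25;  Edge: 5
Total ground atoms: 25 + 5 = 30.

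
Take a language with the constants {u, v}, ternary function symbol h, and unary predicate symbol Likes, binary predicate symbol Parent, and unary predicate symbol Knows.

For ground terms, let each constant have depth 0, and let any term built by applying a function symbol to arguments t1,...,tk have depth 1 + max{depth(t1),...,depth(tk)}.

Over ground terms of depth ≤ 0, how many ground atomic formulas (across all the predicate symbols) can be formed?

First count ground terms of depth ≤ 0.
Let N_k count ground terms of depth at most k. Each non-constant term of depth ≤ k is some function symbol applied to depth-≤(k−1) arguments, giving N_k = 2 + N_{k-1}^3.
N_0 = 2
Explicitly: u, v.
So |H| = 2.
Ground atoms are formed by filling each argument slot of a predicate with a term from H, so an r-ary predicate gives |H|^r atoms:
  Likes: 2;  Parent: 2^2 = 4;  Knows: 2
Total ground atoms: 2 + 4 + 2 = 8.

8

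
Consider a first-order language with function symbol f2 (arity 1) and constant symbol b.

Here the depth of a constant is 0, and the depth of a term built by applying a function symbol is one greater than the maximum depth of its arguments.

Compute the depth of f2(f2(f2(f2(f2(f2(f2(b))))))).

depth(f2(b)) = 1 + depth(b) = 1 + 0 = 1
depth(f2(f2(b))) = 1 + depth(f2(b)) = 1 + 1 = 2
depth(f2(f2(f2(b)))) = 1 + depth(f2(f2(b))) = 1 + 2 = 3
depth(f2(f2(f2(f2(b))))) = 1 + depth(f2(f2(f2(b)))) = 1 + 3 = 4
depth(f2(f2(f2(f2(f2(b)))))) = 1 + depth(f2(f2(f2(f2(b))))) = 1 + 4 = 5
depth(f2(f2(f2(f2(f2(f2(b))))))) = 1 + depth(f2(f2(f2(f2(f2(b)))))) = 1 + 5 = 6
depth(f2(f2(f2(f2(f2(f2(f2(b)))))))) = 1 + depth(f2(f2(f2(f2(f2(f2(b))))))) = 1 + 6 = 7

7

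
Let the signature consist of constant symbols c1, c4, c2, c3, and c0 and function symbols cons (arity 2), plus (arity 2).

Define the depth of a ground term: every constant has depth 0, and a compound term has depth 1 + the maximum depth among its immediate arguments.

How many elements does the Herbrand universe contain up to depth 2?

Count level by level. With function symbols cons/2, plus/2, the terms of depth ≤ k are the 5 constants together with each function applied to depth-≤(k−1) tuples, so N_k = 5 + N_{k-1}^2 + N_{k-1}^2.
N_0 = 5
N_1 = 5 + 5^2 + 5^2 = 55
N_2 = 5 + 55^2 + 55^2 = 6055

6055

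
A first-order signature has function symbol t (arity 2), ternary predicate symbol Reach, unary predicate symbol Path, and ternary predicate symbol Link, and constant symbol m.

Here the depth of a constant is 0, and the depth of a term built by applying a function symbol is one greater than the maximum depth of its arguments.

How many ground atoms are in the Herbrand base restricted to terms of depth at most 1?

First count ground terms of depth ≤ 1.
Count level by level. With function symbols t/2, the terms of depth ≤ k are the 1 constant together with each function applied to depth-≤(k−1) tuples, so N_k = 1 + N_{k-1}^2.
N_0 = 1
N_1 = 1 + 1^2 = 2
So |H| = 2.
For each predicate symbol, the number of ground atoms is |H| raised to its arity; summing:
  Reach: 2^3 = 8;  Path: 2;  Link: 2^3 = 8
Total ground atoms: 8 + 2 + 8 = 18.

18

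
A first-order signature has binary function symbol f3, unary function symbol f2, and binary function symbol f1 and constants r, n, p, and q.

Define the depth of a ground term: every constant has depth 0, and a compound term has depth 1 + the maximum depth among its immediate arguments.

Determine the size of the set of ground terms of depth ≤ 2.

3244

If N_k denotes the number of depth-≤k ground terms, the 4 constants give N_0 = 4, and each function symbol of arity r contributes N_{k-1}^r new terms at level k: N_k = 4 + N_{k-1}^2 + N_{k-1} + N_{k-1}^2.
N_0 = 4
N_1 = 4 + 4^2 + 4 + 4^2 = 40
N_2 = 4 + 40^2 + 40 + 40^2 = 3244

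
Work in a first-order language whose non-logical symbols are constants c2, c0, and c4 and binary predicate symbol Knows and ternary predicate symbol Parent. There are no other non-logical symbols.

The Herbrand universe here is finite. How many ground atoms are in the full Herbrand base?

36

With no function symbols, the Herbrand universe is just the 3 constants.
Ground atoms per predicate: Knows: 3^2 = 9, Parent: 3^3 = 27.
Herbrand base size = 9 + 27 = 36.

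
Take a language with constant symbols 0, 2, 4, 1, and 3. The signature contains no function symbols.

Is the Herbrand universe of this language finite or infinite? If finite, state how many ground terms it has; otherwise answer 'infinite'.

5

There are no function symbols, so every ground term is one of the 5 constants.
The Herbrand universe is {0, 2, 4, 1, 3}, which is finite with 5 elements.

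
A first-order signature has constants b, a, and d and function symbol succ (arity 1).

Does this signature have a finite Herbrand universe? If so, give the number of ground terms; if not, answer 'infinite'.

infinite

The signature has at least one function symbol (succ, arity 1) and at least one constant (b).
Iterating succ gives infinitely many distinct ground terms: b, succ(b), succ(succ(b)), ...
So the Herbrand universe is infinite.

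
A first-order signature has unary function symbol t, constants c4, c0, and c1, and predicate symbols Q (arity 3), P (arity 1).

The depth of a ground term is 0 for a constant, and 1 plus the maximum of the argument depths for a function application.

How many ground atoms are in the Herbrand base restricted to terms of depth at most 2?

738

First count ground terms of depth ≤ 2.
Write N_k for the number of ground terms of depth ≤ k. A term of depth ≤ k is either a constant or a function symbol applied to arguments of depth ≤ k−1, so N_k = 3 + N_{k-1}.
N_0 = 3
N_1 = 3 + 3 = 6
N_2 = 3 + 6 = 9
So |H| = 9.
Each predicate of arity r yields |H|^r ground atoms (one per choice of an r-tuple from H):
  Q: 9^3 = 729;  P: 9
Total ground atoms: 729 + 9 = 738.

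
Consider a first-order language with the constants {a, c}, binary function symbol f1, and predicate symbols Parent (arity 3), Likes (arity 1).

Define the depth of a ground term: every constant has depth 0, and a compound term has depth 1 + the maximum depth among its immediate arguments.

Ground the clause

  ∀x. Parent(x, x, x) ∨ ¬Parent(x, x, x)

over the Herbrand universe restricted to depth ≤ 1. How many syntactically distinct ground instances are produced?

6

Ground terms of depth ≤ 1:
  If N_k denotes the number of depth-≤k ground terms, the 2 constants give N_0 = 2, and each function symbol of arity r contributes N_{k-1}^r new terms at level k: N_k = 2 + N_{k-1}^2.
  N_0 = 2
  N_1 = 2 + 2^2 = 6
  Explicitly: a, c, f1(a, a), f1(a, c), f1(c, a), f1(c, c).
So there are 6 ground terms available for substitution.
The variable x ranges independently over the available ground terms, and distinct assignments produce distinct instances.
Number of ground instances = 6.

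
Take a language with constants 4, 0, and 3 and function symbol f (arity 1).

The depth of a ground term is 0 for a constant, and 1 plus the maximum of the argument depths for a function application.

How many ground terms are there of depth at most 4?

Let N_k count ground terms of depth at most k. Each non-constant term of depth ≤ k is some function symbol applied to depth-≤(k−1) arguments, giving N_k = 3 + N_{k-1}.
N_0 = 3
N_1 = 3 + 3 = 6
N_2 = 3 + 6 = 9
N_3 = 3 + 9 = 12
N_4 = 3 + 12 = 15

15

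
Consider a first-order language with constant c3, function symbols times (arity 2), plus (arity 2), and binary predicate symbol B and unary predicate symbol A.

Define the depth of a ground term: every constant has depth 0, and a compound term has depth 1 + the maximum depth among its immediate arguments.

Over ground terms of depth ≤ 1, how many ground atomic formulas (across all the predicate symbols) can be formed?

First count ground terms of depth ≤ 1.
Count level by level. With function symbols times/2, plus/2, the terms of depth ≤ k are the 1 constant together with each function applied to depth-≤(k−1) tuples, so N_k = 1 + N_{k-1}^2 + N_{k-1}^2.
N_0 = 1
N_1 = 1 + 1^2 + 1^2 = 3
So |H| = 3.
A ground atom is a predicate applied to a tuple of terms from H, so the count is the sum over predicates of |H|^arity:
  B: 3^2 = 9;  A: 3
Total ground atoms: 9 + 3 = 12.

12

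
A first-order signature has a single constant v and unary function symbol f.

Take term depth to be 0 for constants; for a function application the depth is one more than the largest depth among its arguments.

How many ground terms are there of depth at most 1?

If N_k denotes the number of depth-≤k ground terms, the 1 constant gives N_0 = 1, and each function symbol of arity r contributes N_{k-1}^r new terms at level k: N_k = 1 + N_{k-1}.
N_0 = 1
N_1 = 1 + 1 = 2
Explicitly: v, f(v).

2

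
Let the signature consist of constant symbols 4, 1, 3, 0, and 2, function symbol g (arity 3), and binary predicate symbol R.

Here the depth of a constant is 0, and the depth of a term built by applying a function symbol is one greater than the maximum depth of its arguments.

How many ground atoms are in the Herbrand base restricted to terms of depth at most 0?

First count ground terms of depth ≤ 0.
Write N_k for the number of ground terms of depth ≤ k. A term of depth ≤ k is either a constant or a function symbol applied to arguments of depth ≤ k−1, so N_k = 5 + N_{k-1}^3.
N_0 = 5
So |H| = 5.
For each predicate symbol, the number of ground atoms is |H| raised to its arity; summing:
  R: 5^2 = 25
Total ground atoms: 25.

25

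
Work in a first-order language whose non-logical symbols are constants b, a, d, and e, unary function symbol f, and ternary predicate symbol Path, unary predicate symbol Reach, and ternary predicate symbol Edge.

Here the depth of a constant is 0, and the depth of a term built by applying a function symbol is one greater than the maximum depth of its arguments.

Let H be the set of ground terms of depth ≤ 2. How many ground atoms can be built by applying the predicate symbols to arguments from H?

First count ground terms of depth ≤ 2.
If N_k denotes the number of depth-≤k ground terms, the 4 constants give N_0 = 4, and each function symbol of arity r contributes N_{k-1}^r new terms at level k: N_k = 4 + N_{k-1}.
N_0 = 4
N_1 = 4 + 4 = 8
N_2 = 4 + 8 = 12
So |H| = 12.
Each predicate of arity r yields |H|^r ground atoms (one per choice of an r-tuple from H):
  Path: 12^3 = 1728;  Reach: 12;  Edge: 12^3 = 1728
Total ground atoms: 1728 + 12 + 1728 = 3468.

3468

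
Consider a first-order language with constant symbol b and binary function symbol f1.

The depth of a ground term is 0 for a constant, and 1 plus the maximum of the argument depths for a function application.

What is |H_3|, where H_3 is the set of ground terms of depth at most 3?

26

Write N_k for the number of ground terms of depth ≤ k. A term of depth ≤ k is either a constant or a function symbol applied to arguments of depth ≤ k−1, so N_k = 1 + N_{k-1}^2.
N_0 = 1
N_1 = 1 + 1^2 = 2
N_2 = 1 + 2^2 = 5
N_3 = 1 + 5^2 = 26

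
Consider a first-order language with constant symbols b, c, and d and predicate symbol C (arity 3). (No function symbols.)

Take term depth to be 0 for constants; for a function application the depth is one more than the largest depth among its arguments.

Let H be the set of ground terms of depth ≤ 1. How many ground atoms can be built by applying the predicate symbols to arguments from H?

27

First count ground terms of depth ≤ 1.
With no function symbols every ground term is a constant, so there are exactly 3 ground terms at every depth bound.
N_0 = 3
N_1 = 3
So |H| = 3.
Each predicate of arity r yields |H|^r ground atoms (one per choice of an r-tuple from H):
  C: 3^3 = 27
Total ground atoms: 27.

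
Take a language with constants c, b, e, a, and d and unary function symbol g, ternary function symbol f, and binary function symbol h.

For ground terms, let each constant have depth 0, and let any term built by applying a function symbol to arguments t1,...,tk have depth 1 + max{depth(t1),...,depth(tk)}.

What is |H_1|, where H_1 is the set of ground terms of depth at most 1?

Let N_k = |{terms of depth ≤ k}|. Then N_0 = 5 and N_k = 5 + N_{k-1} + N_{k-1}^3 + N_{k-1}^2 for k ≥ 1 (one summand per function symbol, arity giving the exponent).
N_0 = 5
N_1 = 5 + 5 + 5^3 + 5^2 = 160

160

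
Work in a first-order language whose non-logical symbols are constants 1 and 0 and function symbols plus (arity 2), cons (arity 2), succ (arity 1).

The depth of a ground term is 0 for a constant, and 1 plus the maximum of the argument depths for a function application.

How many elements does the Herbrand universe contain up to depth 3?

If N_k denotes the number of depth-≤k ground terms, the 2 constants give N_0 = 2, and each function symbol of arity r contributes N_{k-1}^r new terms at level k: N_k = 2 + N_{k-1}^2 + N_{k-1}^2 + N_{k-1}.
N_0 = 2
N_1 = 2 + 2^2 + 2^2 + 2 = 12
N_2 = 2 + 12^2 + 12^2 + 12 = 302
N_3 = 2 + 302^2 + 302^2 + 302 = 182712

182712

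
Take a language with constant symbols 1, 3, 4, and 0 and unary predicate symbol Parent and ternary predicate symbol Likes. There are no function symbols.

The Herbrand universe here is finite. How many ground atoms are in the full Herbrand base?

68

With no function symbols, the Herbrand universe is just the 4 constants.
Ground atoms per predicate: Parent: 4, Likes: 4^3 = 64.
Herbrand base size = 4 + 64 = 68.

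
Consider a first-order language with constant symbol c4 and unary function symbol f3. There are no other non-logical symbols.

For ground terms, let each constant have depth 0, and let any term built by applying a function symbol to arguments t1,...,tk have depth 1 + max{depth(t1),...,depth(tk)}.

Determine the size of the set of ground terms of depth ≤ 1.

Let N_k count ground terms of depth at most k. Each non-constant term of depth ≤ k is some function symbol applied to depth-≤(k−1) arguments, giving N_k = 1 + N_{k-1}.
N_0 = 1
N_1 = 1 + 1 = 2

2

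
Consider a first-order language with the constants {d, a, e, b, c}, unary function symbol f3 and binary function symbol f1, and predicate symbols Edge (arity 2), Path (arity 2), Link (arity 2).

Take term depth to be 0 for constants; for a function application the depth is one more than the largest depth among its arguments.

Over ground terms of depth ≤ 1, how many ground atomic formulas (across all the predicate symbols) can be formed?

3675

First count ground terms of depth ≤ 1.
Let N_k count ground terms of depth at most k. Each non-constant term of depth ≤ k is some function symbol applied to depth-≤(k−1) arguments, giving N_k = 5 + N_{k-1} + N_{k-1}^2.
N_0 = 5
N_1 = 5 + 5 + 5^2 = 35
So |H| = 35.
For each predicate symbol, the number of ground atoms is |H| raised to its arity; summing:
  Edge: 35^2 = 1225;  Path: 35^2 = 1225;  Link: 35^2 = 1225
Total ground atoms: 1225 + 1225 + 1225 = 3675.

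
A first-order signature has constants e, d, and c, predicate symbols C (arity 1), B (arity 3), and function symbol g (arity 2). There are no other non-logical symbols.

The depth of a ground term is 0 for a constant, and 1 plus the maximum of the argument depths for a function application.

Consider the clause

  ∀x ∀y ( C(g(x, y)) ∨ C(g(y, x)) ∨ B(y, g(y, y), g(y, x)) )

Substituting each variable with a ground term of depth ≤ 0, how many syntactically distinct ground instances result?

Ground terms of depth ≤ 0:
  If N_k denotes the number of depth-≤k ground terms, the 3 constants give N_0 = 3, and each function symbol of arity r contributes N_{k-1}^r new terms at level k: N_k = 3 + N_{k-1}^2.
  N_0 = 3
  Explicitly: e, d, c.
So there are 3 ground terms available for substitution.
The body mentions every one of the 2 quantified variables; since ground terms form a free algebra, no two substitutions collapse to the same formula.
Number of ground instances = 3^2 = 9.

9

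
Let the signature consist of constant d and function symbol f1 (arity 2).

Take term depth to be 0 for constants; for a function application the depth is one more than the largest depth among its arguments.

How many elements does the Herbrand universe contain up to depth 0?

Let N_k count ground terms of depth at most k. Each non-constant term of depth ≤ k is some function symbol applied to depth-≤(k−1) arguments, giving N_k = 1 + N_{k-1}^2.
N_0 = 1

1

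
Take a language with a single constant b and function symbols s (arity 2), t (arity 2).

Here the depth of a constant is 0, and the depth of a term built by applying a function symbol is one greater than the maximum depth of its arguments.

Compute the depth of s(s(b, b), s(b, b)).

depth(s(b, b)) = 1 + max(0, 0) = 1
depth(s(s(b, b), s(b, b))) = 1 + max(1, 1) = 2

2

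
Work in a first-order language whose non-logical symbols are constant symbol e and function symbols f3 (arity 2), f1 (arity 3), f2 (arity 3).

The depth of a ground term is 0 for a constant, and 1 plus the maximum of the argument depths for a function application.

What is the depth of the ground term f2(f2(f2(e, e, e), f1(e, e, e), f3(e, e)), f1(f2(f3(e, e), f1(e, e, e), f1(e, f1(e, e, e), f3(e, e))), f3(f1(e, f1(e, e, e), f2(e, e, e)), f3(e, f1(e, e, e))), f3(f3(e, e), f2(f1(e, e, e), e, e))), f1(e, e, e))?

5

depth(f2(e, e, e)) = 1 + max(0, 0, 0) = 1
depth(f1(e, e, e)) = 1 + max(0, 0, 0) = 1
depth(f3(e, e)) = 1 + max(0, 0) = 1
depth(f2(f2(e, e, e), f1(e, e, e), f3(e, e))) = 1 + max(1, 1, 1) = 2
depth(f1(e, f1(e, e, e), f3(e, e))) = 1 + max(0, 1, 1) = 2
depth(f2(f3(e, e), f1(e, e, e), f1(e, f1(e, e, e), f3(e, e)))) = 1 + max(1, 1, 2) = 3
depth(f1(e, f1(e, e, e), f2(e, e, e))) = 1 + max(0, 1, 1) = 2
depth(f3(e, f1(e, e, e))) = 1 + max(0, 1) = 2
depth(f3(f1(e, f1(e, e, e), f2(e, e, e)), f3(e, f1(e, e, e)))) = 1 + max(2, 2) = 3
depth(f2(f1(e, e, e), e, e)) = 1 + max(1, 0, 0) = 2
depth(f3(f3(e, e), f2(f1(e, e, e), e, e))) = 1 + max(1, 2) = 3
depth(f1(f2(f3(e, e), f1(e, e, e), f1(e, f1(e, e, e), f3(e, e))), f3(f1(e, f1(e, e, e), f2(e, e, e)), f3(e, f1(e, e, e))), f3(f3(e, e), f2(f1(e, e, e), e, e)))) = 1 + max(3, 3, 3) = 4
depth(f2(f2(f2(e, e, e), f1(e, e, e), f3(e, e)), f1(f2(f3(e, e), f1(e, e, e), f1(e, f1(e, e, e), f3(e, e))), f3(f1(e, f1(e, e, e), f2(e, e, e)), f3(e, f1(e, e, e))), f3(f3(e, e), f2(f1(e, e, e), e, e))), f1(e, e, e))) = 1 + max(2, 4, 1) = 5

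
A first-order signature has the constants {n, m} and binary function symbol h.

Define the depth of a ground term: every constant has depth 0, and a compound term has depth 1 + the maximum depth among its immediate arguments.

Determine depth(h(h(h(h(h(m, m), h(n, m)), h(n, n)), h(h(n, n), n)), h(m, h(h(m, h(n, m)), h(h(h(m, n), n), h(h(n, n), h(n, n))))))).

depth(h(m, m)) = 1 + max(0, 0) = 1
depth(h(n, m)) = 1 + max(0, 0) = 1
depth(h(h(m, m), h(n, m))) = 1 + max(1, 1) = 2
depth(h(n, n)) = 1 + max(0, 0) = 1
depth(h(h(h(m, m), h(n, m)), h(n, n))) = 1 + max(2, 1) = 3
depth(h(h(n, n), n)) = 1 + max(1, 0) = 2
depth(h(h(h(h(m, m), h(n, m)), h(n, n)), h(h(n, n), n))) = 1 + max(3, 2) = 4
depth(h(m, h(n, m))) = 1 + max(0, 1) = 2
depth(h(m, n)) = 1 + max(0, 0) = 1
depth(h(h(m, n), n)) = 1 + max(1, 0) = 2
depth(h(h(n, n), h(n, n))) = 1 + max(1, 1) = 2
depth(h(h(h(m, n), n), h(h(n, n), h(n, n)))) = 1 + max(2, 2) = 3
depth(h(h(m, h(n, m)), h(h(h(m, n), n), h(h(n, n), h(n, n))))) = 1 + max(2, 3) = 4
depth(h(m, h(h(m, h(n, m)), h(h(h(m, n), n), h(h(n, n), h(n, n)))))) = 1 + max(0, 4) = 5
depth(h(h(h(h(h(m, m), h(n, m)), h(n, n)), h(h(n, n), n)), h(m, h(h(m, h(n, m)), h(h(h(m, n), n), h(h(n, n), h(n, n))))))) = 1 + max(4, 5) = 6

6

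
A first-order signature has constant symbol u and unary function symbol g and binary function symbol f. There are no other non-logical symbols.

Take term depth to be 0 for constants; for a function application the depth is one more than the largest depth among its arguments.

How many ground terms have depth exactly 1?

Let N_k = |{terms of depth ≤ k}|. Then N_0 = 1 and N_k = 1 + N_{k-1} + N_{k-1}^2 for k ≥ 1 (one summand per function symbol, arity giving the exponent).
N_0 = 1
N_1 = 1 + 1 + 1^2 = 3
Terms of depth exactly 1: N_1 − N_0 = 3 − 1 = 2.

2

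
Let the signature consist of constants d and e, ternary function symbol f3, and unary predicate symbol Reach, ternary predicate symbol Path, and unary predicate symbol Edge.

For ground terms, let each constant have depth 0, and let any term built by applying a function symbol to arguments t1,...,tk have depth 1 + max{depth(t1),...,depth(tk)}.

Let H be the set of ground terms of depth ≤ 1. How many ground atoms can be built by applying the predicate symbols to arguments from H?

1020

First count ground terms of depth ≤ 1.
If N_k denotes the number of depth-≤k ground terms, the 2 constants give N_0 = 2, and each function symbol of arity r contributes N_{k-1}^r new terms at level k: N_k = 2 + N_{k-1}^3.
N_0 = 2
N_1 = 2 + 2^3 = 10
Explicitly: d, e, f3(d, d, d), f3(d, d, e), f3(d, e, d), f3(d, e, e), f3(e, d, d), f3(e, d, e), f3(e, e, d), f3(e, e, e).
So |H| = 10.
For each predicate symbol, the number of ground atoms is |H| raised to its arity; summing:
  Reach: 10;  Path: 10^3 = 1000;  Edge: 10
Total ground atoms: 10 + 1000 + 10 = 1020.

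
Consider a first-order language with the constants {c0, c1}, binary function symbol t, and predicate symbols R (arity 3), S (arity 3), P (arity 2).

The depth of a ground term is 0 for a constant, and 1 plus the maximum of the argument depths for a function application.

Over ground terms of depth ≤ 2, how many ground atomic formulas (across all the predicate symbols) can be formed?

111188

First count ground terms of depth ≤ 2.
Let N_k count ground terms of depth at most k. Each non-constant term of depth ≤ k is some function symbol applied to depth-≤(k−1) arguments, giving N_k = 2 + N_{k-1}^2.
N_0 = 2
N_1 = 2 + 2^2 = 6
N_2 = 2 + 6^2 = 38
So |H| = 38.
Ground atoms are formed by filling each argument slot of a predicate with a term from H, so an r-ary predicate gives |H|^r atoms:
  R: 38^3 = 54872;  S: 38^3 = 54872;  P: 38^2 = 1444
Total ground atoms: 54872 + 54872 + 1444 = 111188.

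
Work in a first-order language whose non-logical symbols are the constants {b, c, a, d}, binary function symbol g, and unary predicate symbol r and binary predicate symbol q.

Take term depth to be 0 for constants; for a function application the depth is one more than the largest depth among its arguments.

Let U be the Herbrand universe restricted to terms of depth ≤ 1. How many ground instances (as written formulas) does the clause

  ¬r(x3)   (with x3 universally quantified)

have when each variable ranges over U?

20

Ground terms of depth ≤ 1:
  Let N_k count ground terms of depth at most k. Each non-constant term of depth ≤ k is some function symbol applied to depth-≤(k−1) arguments, giving N_k = 4 + N_{k-1}^2.
  N_0 = 4
  N_1 = 4 + 4^2 = 20
So there are 20 ground terms available for substitution.
The body mentions the single quantified variable x3; since ground terms form a free algebra, no two substitutions collapse to the same formula.
Number of ground instances = 20.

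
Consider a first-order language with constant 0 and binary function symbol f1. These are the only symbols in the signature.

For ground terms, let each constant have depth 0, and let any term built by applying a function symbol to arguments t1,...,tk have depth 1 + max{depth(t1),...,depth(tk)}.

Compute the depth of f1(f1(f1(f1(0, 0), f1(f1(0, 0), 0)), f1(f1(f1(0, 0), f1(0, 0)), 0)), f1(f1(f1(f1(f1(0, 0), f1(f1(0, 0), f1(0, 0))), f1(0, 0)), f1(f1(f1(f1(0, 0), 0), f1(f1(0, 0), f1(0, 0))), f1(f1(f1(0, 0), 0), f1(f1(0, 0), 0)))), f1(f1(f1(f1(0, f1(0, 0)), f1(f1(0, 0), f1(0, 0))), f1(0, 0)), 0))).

7

depth(f1(0, 0)) = 1 + max(0, 0) = 1
depth(f1(f1(0, 0), 0)) = 1 + max(1, 0) = 2
depth(f1(f1(0, 0), f1(f1(0, 0), 0))) = 1 + max(1, 2) = 3
depth(f1(f1(0, 0), f1(0, 0))) = 1 + max(1, 1) = 2
depth(f1(f1(f1(0, 0), f1(0, 0)), 0)) = 1 + max(2, 0) = 3
depth(f1(f1(f1(0, 0), f1(f1(0, 0), 0)), f1(f1(f1(0, 0), f1(0, 0)), 0))) = 1 + max(3, 3) = 4
depth(f1(f1(0, 0), f1(f1(0, 0), f1(0, 0)))) = 1 + max(1, 2) = 3
depth(f1(f1(f1(0, 0), f1(f1(0, 0), f1(0, 0))), f1(0, 0))) = 1 + max(3, 1) = 4
depth(f1(f1(f1(0, 0), 0), f1(f1(0, 0), f1(0, 0)))) = 1 + max(2, 2) = 3
depth(f1(f1(f1(0, 0), 0), f1(f1(0, 0), 0))) = 1 + max(2, 2) = 3
depth(f1(f1(f1(f1(0, 0), 0), f1(f1(0, 0), f1(0, 0))), f1(f1(f1(0, 0), 0), f1(f1(0, 0), 0)))) = 1 + max(3, 3) = 4
depth(f1(f1(f1(f1(0, 0), f1(f1(0, 0), f1(0, 0))), f1(0, 0)), f1(f1(f1(f1(0, 0), 0), f1(f1(0, 0), f1(0, 0))), f1(f1(f1(0, 0), 0), f1(f1(0, 0), 0))))) = 1 + max(4, 4) = 5
depth(f1(0, f1(0, 0))) = 1 + max(0, 1) = 2
depth(f1(f1(0, f1(0, 0)), f1(f1(0, 0), f1(0, 0)))) = 1 + max(2, 2) = 3
depth(f1(f1(f1(0, f1(0, 0)), f1(f1(0, 0), f1(0, 0))), f1(0, 0))) = 1 + max(3, 1) = 4
depth(f1(f1(f1(f1(0, f1(0, 0)), f1(f1(0, 0), f1(0, 0))), f1(0, 0)), 0)) = 1 + max(4, 0) = 5
depth(f1(f1(f1(f1(f1(0, 0), f1(f1(0, 0), f1(0, 0))), f1(0, 0)), f1(f1(f1(f1(0, 0), 0), f1(f1(0, 0), f1(0, 0))), f1(f1(f1(0, 0), 0), f1(f1(0, 0), 0)))), f1(f1(f1(f1(0, f1(0, 0)), f1(f1(0, 0), f1(0, 0))), f1(0, 0)), 0))) = 1 + max(5, 5) = 6
depth(f1(f1(f1(f1(0, 0), f1(f1(0, 0), 0)), f1(f1(f1(0, 0), f1(0, 0)), 0)), f1(f1(f1(f1(f1(0, 0), f1(f1(0, 0), f1(0, 0))), f1(0, 0)), f1(f1(f1(f1(0, 0), 0), f1(f1(0, 0), f1(0, 0))), f1(f1(f1(0, 0), 0), f1(f1(0, 0), 0)))), f1(f1(f1(f1(0, f1(0, 0)), f1(f1(0, 0), f1(0, 0))), f1(0, 0)), 0)))) = 1 + max(4, 6) = 7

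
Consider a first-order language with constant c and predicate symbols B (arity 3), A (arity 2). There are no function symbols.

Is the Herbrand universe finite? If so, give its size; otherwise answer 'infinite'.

There are no function symbols, so the only ground term is the single constant.
The Herbrand universe is {c}, finite with 1 element.

1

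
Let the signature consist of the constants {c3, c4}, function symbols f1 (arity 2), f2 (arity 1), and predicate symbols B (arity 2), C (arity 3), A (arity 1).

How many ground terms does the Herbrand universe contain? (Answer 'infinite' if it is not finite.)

The signature has at least one function symbol (f1, arity 2) and at least one constant (c3).
Iterating f1 gives infinitely many distinct ground terms: c3, f1(c3, c3), f1(f1(c3, c3), f1(c3, c3)), ...
So the Herbrand universe is infinite.

infinite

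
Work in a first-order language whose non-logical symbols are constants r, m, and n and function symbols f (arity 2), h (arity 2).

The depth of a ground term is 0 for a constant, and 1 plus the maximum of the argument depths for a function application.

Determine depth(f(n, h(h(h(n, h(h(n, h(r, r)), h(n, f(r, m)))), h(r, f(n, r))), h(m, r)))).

7

depth(h(r, r)) = 1 + max(0, 0) = 1
depth(h(n, h(r, r))) = 1 + max(0, 1) = 2
depth(f(r, m)) = 1 + max(0, 0) = 1
depth(h(n, f(r, m))) = 1 + max(0, 1) = 2
depth(h(h(n, h(r, r)), h(n, f(r, m)))) = 1 + max(2, 2) = 3
depth(h(n, h(h(n, h(r, r)), h(n, f(r, m))))) = 1 + max(0, 3) = 4
depth(f(n, r)) = 1 + max(0, 0) = 1
depth(h(r, f(n, r))) = 1 + max(0, 1) = 2
depth(h(h(n, h(h(n, h(r, r)), h(n, f(r, m)))), h(r, f(n, r)))) = 1 + max(4, 2) = 5
depth(h(m, r)) = 1 + max(0, 0) = 1
depth(h(h(h(n, h(h(n, h(r, r)), h(n, f(r, m)))), h(r, f(n, r))), h(m, r))) = 1 + max(5, 1) = 6
depth(f(n, h(h(h(n, h(h(n, h(r, r)), h(n, f(r, m)))), h(r, f(n, r))), h(m, r)))) = 1 + max(0, 6) = 7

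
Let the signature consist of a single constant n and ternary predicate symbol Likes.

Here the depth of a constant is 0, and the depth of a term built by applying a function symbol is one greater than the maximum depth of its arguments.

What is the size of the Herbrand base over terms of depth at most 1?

First count ground terms of depth ≤ 1.
With no function symbols every ground term is a constant, so there is exactly 1 ground term at every depth bound.
N_0 = 1
N_1 = 1
Explicitly: n.
So |H| = 1.
A ground atom is a predicate applied to a tuple of terms from H, so the count is the sum over predicates of |H|^arity:
  Likes: 1^3 = 1
Total ground atoms: 1.

1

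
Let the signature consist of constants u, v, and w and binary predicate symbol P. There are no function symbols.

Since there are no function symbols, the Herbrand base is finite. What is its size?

With no function symbols, the Herbrand universe is just the 3 constants.
Ground atoms per predicate: P: 3^2 = 9.
Herbrand base size = 9 = 9.

9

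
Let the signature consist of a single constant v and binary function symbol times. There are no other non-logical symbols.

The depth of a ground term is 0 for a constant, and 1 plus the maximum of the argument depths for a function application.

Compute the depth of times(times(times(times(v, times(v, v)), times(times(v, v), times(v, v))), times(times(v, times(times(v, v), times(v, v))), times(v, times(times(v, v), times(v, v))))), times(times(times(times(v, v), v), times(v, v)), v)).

depth(times(v, v)) = 1 + max(0, 0) = 1
depth(times(v, times(v, v))) = 1 + max(0, 1) = 2
depth(times(times(v, v), times(v, v))) = 1 + max(1, 1) = 2
depth(times(times(v, times(v, v)), times(times(v, v), times(v, v)))) = 1 + max(2, 2) = 3
depth(times(v, times(times(v, v), times(v, v)))) = 1 + max(0, 2) = 3
depth(times(times(v, times(times(v, v), times(v, v))), times(v, times(times(v, v), times(v, v))))) = 1 + max(3, 3) = 4
depth(times(times(times(v, times(v, v)), times(times(v, v), times(v, v))), times(times(v, times(times(v, v), times(v, v))), times(v, times(times(v, v), times(v, v)))))) = 1 + max(3, 4) = 5
depth(times(times(v, v), v)) = 1 + max(1, 0) = 2
depth(times(times(times(v, v), v), times(v, v))) = 1 + max(2, 1) = 3
depth(times(times(times(times(v, v), v), times(v, v)), v)) = 1 + max(3, 0) = 4
depth(times(times(times(times(v, times(v, v)), times(times(v, v), times(v, v))), times(times(v, times(times(v, v), times(v, v))), times(v, times(times(v, v), times(v, v))))), times(times(times(times(v, v), v), times(v, v)), v))) = 1 + max(5, 4) = 6

6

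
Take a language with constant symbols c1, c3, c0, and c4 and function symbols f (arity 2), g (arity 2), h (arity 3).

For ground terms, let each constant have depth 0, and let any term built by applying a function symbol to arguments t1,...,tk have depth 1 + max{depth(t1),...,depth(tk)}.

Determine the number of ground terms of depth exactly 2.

1019904

Count level by level. With function symbols f/2, g/2, h/3, the terms of depth ≤ k are the 4 constants together with each function applied to depth-≤(k−1) tuples, so N_k = 4 + N_{k-1}^2 + N_{k-1}^2 + N_{k-1}^3.
N_0 = 4
N_1 = 4 + 4^2 + 4^2 + 4^3 = 100
N_2 = 4 + 100^2 + 100^2 + 100^3 = 1020004
Terms of depth exactly 2: N_2 − N_1 = 1020004 − 100 = 1019904.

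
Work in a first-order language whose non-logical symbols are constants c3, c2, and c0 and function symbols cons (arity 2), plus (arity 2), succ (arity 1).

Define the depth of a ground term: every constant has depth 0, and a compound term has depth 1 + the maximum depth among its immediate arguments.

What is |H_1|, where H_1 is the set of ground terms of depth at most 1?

24

Count level by level. With function symbols cons/2, plus/2, succ/1, the terms of depth ≤ k are the 3 constants together with each function applied to depth-≤(k−1) tuples, so N_k = 3 + N_{k-1}^2 + N_{k-1}^2 + N_{k-1}.
N_0 = 3
N_1 = 3 + 3^2 + 3^2 + 3 = 24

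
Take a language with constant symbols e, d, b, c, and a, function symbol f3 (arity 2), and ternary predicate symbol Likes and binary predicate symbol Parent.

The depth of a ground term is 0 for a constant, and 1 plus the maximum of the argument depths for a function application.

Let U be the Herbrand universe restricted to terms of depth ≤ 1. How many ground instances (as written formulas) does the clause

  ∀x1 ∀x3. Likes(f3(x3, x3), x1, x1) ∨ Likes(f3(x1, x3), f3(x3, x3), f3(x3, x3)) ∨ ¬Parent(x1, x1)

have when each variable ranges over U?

900

Ground terms of depth ≤ 1:
  Write N_k for the number of ground terms of depth ≤ k. A term of depth ≤ k is either a constant or a function symbol applied to arguments of depth ≤ k−1, so N_k = 5 + N_{k-1}^2.
  N_0 = 5
  N_1 = 5 + 5^2 = 30
So there are 30 ground terms available for substitution.
There are 2 variables to instantiate (x1, x3), each occurring in at least one literal, so different choices give different ground instances.
Number of ground instances = 30^2 = 900.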